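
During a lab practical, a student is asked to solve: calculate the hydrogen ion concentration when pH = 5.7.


[H+] = 10^(-pH) = 10^(-5.7)
= 2.0×10^-6 M

2.0×10^-6 M


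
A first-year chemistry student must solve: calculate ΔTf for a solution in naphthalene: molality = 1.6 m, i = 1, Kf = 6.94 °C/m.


ΔTf = Kf × m × i
= 6.94 × 1.6 × 1
= 11.104 °C

11.104 °C


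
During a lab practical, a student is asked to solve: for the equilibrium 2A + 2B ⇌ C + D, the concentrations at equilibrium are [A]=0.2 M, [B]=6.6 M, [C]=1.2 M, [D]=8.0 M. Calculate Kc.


Kc = [C][D]/([A]^2[B]^2)
= (1.2^1 × 8.0^1)/(0.2^2 × 6.6^2)
= 9.6/1.7424
= 5.510

5.510


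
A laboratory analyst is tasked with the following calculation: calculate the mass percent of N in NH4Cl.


M(NH4Cl) = 1×14.01 + 4×1.008 + 1×35.45 = 53.492 g/mol
Mass of N = 1 × 14.01 = 14.01 g/mol
% N = 14.01/53.492 × 100 = 26.19%

26.19%


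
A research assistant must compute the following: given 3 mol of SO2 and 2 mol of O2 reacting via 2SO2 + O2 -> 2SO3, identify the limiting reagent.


Mole ratio available / coefficient:
  SO2: 3/2 = 1.500
  O2: 2/1 = 2.000
Smaller ratio is limiting.

SO2


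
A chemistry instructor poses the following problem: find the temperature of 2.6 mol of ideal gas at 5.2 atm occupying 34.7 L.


PV = nRT  (R = 0.08206 L·atm/(mol·K))
T = PV/(nR) = 5.2×34.7/(2.6×0.08206)
= 180.44/0.213356
= 845.72 K

845.72 K


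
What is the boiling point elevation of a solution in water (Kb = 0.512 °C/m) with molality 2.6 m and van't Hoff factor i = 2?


ΔTb = Kb × m × i
= 0.512 × 2.6 × 2
= 2.6624 °C

2.6624 °C


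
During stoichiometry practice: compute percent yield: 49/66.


% yield = actual/theoretical × 100
= 49/66 × 100
= 74.24%

74.24%


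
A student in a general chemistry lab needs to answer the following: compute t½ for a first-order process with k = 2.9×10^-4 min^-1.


t½ = ln2/k = 0.693147/(2.9×10^-4 min^-1)
= 2390 min

2390 min


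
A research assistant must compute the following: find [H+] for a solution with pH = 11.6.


[H+] = 10^(-pH) = 10^(-11.6)
= 2.51×10^-12 M

2.51×10^-12 M


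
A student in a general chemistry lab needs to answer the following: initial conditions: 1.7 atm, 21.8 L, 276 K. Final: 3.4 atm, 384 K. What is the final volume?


P1V1/T1 = P2V2/T2
V2 = P1V1T2/(T1P2)
= 1.7×21.8×384/(276×3.4)
= 15.165 L

15.165 L


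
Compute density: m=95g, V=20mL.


ρ = mass/volume
= 95/20
= 4.75 g/mL

4.75 g/mL


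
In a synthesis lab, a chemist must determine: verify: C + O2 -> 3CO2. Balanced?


Equation: C + O2 -> 3CO2
Check atoms: C: 1≠3, O: 2≠6
Not balanced

No, not balanced


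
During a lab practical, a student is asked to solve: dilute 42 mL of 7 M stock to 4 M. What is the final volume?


C1V1 = C2V2
7 × 42 = 4 × V2
V2 = 294/4 = 73.5 mL

73.5 mL


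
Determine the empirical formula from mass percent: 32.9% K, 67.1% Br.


Assume 100 g sample. Moles of each element:
  K: 32.9/39.1 = 0.841 mol
  Br: 67.1/79.9 = 0.84 mol
Divide by smallest (0.84):
  K: 0.841/0.84 = 1.0
  Br: 0.84/0.84 = 1.0
Empirical formula: KBr

KBr


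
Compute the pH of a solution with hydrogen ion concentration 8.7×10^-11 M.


pH = -log10([H+]) = -log10(8.7×10^-11)
= 11 - log10(8.7)
= 11 - 0.94
= 10.06

10.06


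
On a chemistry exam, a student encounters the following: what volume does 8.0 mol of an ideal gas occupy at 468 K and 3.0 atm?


PV = nRT  (R = 0.08206 L·atm/(mol·K))
V = nRT/P = 8.0×0.08206×468/3.0
= 102.411 L

102.411 L


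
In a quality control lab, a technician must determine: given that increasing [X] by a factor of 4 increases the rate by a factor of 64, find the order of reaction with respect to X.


rate ∝ [X]^n
4^n = 64 → n = 3
Order in X: 3

3


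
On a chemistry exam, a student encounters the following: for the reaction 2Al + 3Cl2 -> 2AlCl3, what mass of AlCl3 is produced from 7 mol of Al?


Mole ratio AlCl3:Al = 2:2
n(AlCl3) = 7 × 2/2 = 7.000 mol
mass = 7.000 × 133.33 = 933.31 g

933.31 g


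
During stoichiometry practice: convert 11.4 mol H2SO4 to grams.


M(H2SO4) = 98.09 g/mol
mass = n × M = 11.4 × 98.09 = 1118.23 g

1118.23 g


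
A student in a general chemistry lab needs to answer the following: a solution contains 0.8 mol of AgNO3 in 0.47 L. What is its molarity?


M = n/V = 0.8/0.47 = 1.702 mol/L

1.702 M


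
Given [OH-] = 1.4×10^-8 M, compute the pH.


pOH = -log10([OH-]) = -log10(1.4×10^-8)
= 8 - log10(1.4) = 7.85
pH = 14 - pOH = 14 - 7.85 = 6.15

6.15


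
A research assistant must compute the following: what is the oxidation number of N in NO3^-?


x + 3(-2) = -1, so x = +5
Oxidation number: +5

+5


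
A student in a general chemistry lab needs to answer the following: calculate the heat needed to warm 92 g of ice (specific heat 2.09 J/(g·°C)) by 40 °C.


q = mcΔT = 92 × 2.09 × 40
= 7691.20 J

7691.20 J


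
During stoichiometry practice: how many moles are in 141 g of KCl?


M(KCl) = 74.55 g/mol
n = mass/M = 141/74.55 = 1.8913 mol

1.8913 mol


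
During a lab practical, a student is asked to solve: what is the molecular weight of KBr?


M(KBr) = 1×39.1 + 1×79.9
= 39.1 + 79.9
= 119.0 g/mol

119.0 g/mol


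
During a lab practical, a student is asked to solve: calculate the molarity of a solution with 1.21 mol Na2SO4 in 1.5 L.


M = n/V = 1.21/1.5 = 0.807 mol/L

0.807 M


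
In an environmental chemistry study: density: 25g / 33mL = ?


ρ = mass/volume
= 25/33
= 0.758 g/mL

0.758 g/mL


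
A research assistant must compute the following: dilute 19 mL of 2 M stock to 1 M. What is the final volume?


C1V1 = C2V2
2 × 19 = 1 × V2
V2 = 38/1 = 38.0 mL

38.0 mL


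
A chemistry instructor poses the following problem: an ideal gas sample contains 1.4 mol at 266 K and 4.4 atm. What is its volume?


PV = nRT  (R = 0.08206 L·atm/(mol·K))
V = nRT/P = 1.4×0.08206×266/4.4
= 6.945 L

6.945 L


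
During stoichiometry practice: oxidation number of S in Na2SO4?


2(+1) + x + 4(-2) = 0, so x = +6
Oxidation number: +6

+6


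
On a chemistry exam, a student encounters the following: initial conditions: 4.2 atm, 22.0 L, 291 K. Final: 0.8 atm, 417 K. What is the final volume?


P1V1/T1 = P2V2/T2
V2 = P1V1T2/(T1P2)
= 4.2×22.0×417/(291×0.8)
= 165.51 L

165.51 L


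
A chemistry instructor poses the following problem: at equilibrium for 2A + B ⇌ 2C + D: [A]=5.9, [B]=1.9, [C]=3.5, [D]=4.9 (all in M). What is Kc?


Kc = [C]^2[D]/([A]^2[B])
= (3.5^2 × 4.9^1)/(5.9^2 × 1.9^1)
= 60.025/66.139
= 0.9076

0.9076


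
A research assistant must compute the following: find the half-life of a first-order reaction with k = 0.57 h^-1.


t½ = ln2/k = 0.693147/(0.57 h^-1)
= 1.216 h

1.216 h


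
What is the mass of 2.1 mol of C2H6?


M(C2H6) = 30.07 g/mol
mass = n × M = 2.1 × 30.07 = 63.15 g

63.15 g


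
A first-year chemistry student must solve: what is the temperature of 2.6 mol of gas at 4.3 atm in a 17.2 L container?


PV = nRT  (R = 0.08206 L·atm/(mol·K))
T = PV/(nR) = 4.3×17.2/(2.6×0.08206)
= 73.96/0.213356
= 346.65 K

346.65 K


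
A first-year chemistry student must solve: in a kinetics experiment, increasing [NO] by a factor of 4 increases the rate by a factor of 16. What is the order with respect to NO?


rate ∝ [NO]^n
4^n = 16 → n = 2
Order in NO: 2

2


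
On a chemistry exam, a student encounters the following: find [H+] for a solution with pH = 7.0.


[H+] = 10^(-pH) = 10^(-7.0)
= 1.0×10^-7 M

1.0×10^-7 M


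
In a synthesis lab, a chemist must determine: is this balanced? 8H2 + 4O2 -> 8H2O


Equation: 8H2 + 4O2 -> 8H2O
Check atoms: H: 16=16, O: 8=8
Balanced

Yes, balanced


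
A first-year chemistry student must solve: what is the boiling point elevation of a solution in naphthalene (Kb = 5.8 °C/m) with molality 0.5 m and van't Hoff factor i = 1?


ΔTb = Kb × m × i
= 5.8 × 0.5 × 1
= 2.9 °C

2.9 °C


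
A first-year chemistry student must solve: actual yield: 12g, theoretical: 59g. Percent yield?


% yield = actual/theoretical × 100
= 12/59 × 100
= 20.34%

20.34%


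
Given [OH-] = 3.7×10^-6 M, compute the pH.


pOH = -log10([OH-]) = -log10(3.7×10^-6)
= 6 - log10(3.7) = 5.43
pH = 14 - pOH = 14 - 5.43 = 8.57

8.57


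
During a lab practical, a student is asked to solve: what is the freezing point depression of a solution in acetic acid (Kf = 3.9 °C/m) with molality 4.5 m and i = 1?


ΔTf = Kf × m × i
= 3.9 × 4.5 × 1
= 17.55 °C

17.55 °C


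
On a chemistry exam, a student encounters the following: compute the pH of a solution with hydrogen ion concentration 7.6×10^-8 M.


pH = -log10([H+]) = -log10(7.6×10^-8)
= 8 - log10(7.6)
= 8 - 0.88
= 7.12

7.12


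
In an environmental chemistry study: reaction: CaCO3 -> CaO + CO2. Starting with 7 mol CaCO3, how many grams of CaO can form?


Mole ratio CaO:CaCO3 = 1:1
n(CaO) = 7 × 1/1 = 7.000 mol
mass = 7.000 × 56.08 = 392.56 g

392.56 g


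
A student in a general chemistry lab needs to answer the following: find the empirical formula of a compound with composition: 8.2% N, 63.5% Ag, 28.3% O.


Assume 100 g sample. Moles of each element:
  N: 8.2/14.01 = 0.585 mol
  Ag: 63.5/107.87 = 0.589 mol
  O: 28.3/16.0 = 1.769 mol
Divide by smallest (0.585):
  N: 0.585/0.585 = 1.0
  Ag: 0.589/0.585 = 1.01
  O: 1.769/0.585 = 3.02
Empirical formula: AgNO3

AgNO3


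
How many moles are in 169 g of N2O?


M(N2O) = 44.02 g/mol
n = mass/M = 169/44.02 = 3.8392 mol

3.8392 mol


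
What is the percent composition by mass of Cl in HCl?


M(HCl) = 1×1.008 + 1×35.45 = 36.458 g/mol
Mass of Cl = 1 × 35.45 = 35.45 g/mol
% Cl = 35.45/36.458 × 100 = 97.24%

97.24%


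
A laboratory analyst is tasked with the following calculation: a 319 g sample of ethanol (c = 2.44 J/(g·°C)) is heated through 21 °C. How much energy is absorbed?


q = mcΔT = 319 × 2.44 × 21
= 16345.56 J

16345.56 J


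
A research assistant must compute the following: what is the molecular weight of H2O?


M(H2O) = 2×1.008 + 1×16.0
= 2.02 + 16.0
= 18.02 g/mol

18.02 g/mol


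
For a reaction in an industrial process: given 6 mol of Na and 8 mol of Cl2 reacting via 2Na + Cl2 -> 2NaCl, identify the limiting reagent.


Mole ratio available / coefficient:
  Na: 6/2 = 3.000
  Cl2: 8/1 = 8.000
Smaller ratio is limiting.

Na


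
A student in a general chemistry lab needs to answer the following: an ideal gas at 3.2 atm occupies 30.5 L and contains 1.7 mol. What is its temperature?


PV = nRT  (R = 0.08206 L·atm/(mol·K))
T = PV/(nR) = 3.2×30.5/(1.7×0.08206)
= 97.60/0.139502
= 699.63 K

699.63 K


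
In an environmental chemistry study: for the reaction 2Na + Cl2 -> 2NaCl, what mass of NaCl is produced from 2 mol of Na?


Mole ratio NaCl:Na = 2:2
n(NaCl) = 2 × 2/2 = 2.000 mol
mass = 2.000 × 58.44 = 116.88 g

116.88 g


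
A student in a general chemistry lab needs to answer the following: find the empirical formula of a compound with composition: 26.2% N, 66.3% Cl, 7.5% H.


Assume 100 g sample. Moles of each element:
  N: 26.2/14.01 = 1.87 mol
  Cl: 66.3/35.45 = 1.87 mol
  H: 7.5/1.008 = 7.44 mol
Divide by smallest (1.87):
  N: 1.87/1.87 = 1.0
  Cl: 1.87/1.87 = 1.0
  H: 7.44/1.87 = 3.98
Empirical formula: NH4Cl

NH4Cl


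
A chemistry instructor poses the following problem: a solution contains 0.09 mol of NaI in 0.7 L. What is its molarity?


M = n/V = 0.09/0.7 = 0.129 mol/L

0.129 M


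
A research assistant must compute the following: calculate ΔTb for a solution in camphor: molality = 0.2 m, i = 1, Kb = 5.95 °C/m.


ΔTb = Kb × m × i
= 5.95 × 0.2 × 1
= 1.19 °C

1.19 °C


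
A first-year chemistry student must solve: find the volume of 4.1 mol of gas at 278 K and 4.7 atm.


PV = nRT  (R = 0.08206 L·atm/(mol·K))
V = nRT/P = 4.1×0.08206×278/4.7
= 19.9 L

19.9 L


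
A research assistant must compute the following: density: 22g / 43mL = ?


ρ = mass/volume
= 22/43
= 0.512 g/mL

0.512 g/mL


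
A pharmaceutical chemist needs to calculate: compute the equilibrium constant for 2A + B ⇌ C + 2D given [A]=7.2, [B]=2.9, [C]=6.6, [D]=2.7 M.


Kc = [C][D]^2/([A]^2[B])
= (6.6^1 × 2.7^2)/(7.2^2 × 2.9^1)
= 48.114/150.336
= 0.3200

0.3200


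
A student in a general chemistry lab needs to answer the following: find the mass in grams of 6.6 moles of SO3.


M(SO3) = 80.07 g/mol
mass = n × M = 6.6 × 80.07 = 528.46 g

528.46 g


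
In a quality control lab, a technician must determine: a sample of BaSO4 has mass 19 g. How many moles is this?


M(BaSO4) = 233.4 g/mol
n = mass/M = 19/233.4 = 0.0814 mol

0.0814 mol


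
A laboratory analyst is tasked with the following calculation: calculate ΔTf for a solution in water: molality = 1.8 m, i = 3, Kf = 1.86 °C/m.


ΔTf = Kf × m × i
= 1.86 × 1.8 × 3
= 10.044 °C

10.044 °C


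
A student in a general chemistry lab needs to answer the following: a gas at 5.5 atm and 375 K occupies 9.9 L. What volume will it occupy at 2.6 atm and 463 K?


P1V1/T1 = P2V2/T2
V2 = P1V1T2/(T1P2)
= 5.5×9.9×463/(375×2.6)
= 25.857 L

25.857 L


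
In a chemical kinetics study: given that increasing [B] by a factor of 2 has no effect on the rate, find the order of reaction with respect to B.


rate ∝ [B]^n
rate ∝ [B]^0
Order in B: 0

0


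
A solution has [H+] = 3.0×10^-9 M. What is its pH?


pH = -log10([H+]) = -log10(3.0×10^-9)
= 9 - log10(3.0)
= 9 - 0.48
= 8.52

8.52


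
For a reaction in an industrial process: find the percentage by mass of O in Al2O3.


M(Al2O3) = 2×26.98 + 3×16.0 = 101.96 g/mol
Mass of O = 3 × 16.0 = 48.00 g/mol
% O = 48.00/101.96 × 100 = 47.08%

47.08%


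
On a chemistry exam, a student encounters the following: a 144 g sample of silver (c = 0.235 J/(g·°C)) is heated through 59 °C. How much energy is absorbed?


q = mcΔT = 144 × 0.235 × 59
= 1996.56 J

1996.56 J


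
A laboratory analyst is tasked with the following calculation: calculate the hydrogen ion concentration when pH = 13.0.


[H+] = 10^(-pH) = 10^(-13.0)
= 1.0×10^-13 M

1.0×10^-13 M


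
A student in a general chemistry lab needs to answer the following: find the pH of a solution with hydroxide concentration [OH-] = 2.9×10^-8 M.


pOH = -log10([OH-]) = -log10(2.9×10^-8)
= 8 - log10(2.9) = 7.54
pH = 14 - pOH = 14 - 7.54 = 6.46

6.46


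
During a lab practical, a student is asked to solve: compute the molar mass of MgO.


M(MgO) = 1×24.31 + 1×16.0
= 24.31 + 16.0
= 40.31 g/mol

40.31 g/mol


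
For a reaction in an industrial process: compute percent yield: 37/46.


% yield = actual/theoretical × 100
= 37/46 × 100
= 80.43%

80.43%


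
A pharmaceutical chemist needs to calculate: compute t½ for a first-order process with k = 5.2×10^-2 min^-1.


t½ = ln2/k = 0.693147/(5.2×10^-2 min^-1)
= 13.33 min

13.33 min


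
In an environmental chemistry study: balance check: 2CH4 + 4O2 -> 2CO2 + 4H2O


Equation: 2CH4 + 4O2 -> 2CO2 + 4H2O
Check atoms: C: 2=2, H: 8=8, O: 8=8
Balanced

Yes, balanced


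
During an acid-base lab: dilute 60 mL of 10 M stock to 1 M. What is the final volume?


C1V1 = C2V2
10 × 60 = 1 × V2
V2 = 600/1 = 600.0 mL

600.0 mL


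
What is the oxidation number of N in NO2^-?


x + 2(-2) = -1, so x = +3
Oxidation number: +3

+3


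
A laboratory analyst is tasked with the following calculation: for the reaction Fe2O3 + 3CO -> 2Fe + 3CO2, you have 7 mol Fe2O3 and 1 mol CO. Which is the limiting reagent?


Mole ratio available / coefficient:
  Fe2O3: 7/1 = 7.000
  CO: 1/3 = 0.333
Smaller ratio is limiting.

CO


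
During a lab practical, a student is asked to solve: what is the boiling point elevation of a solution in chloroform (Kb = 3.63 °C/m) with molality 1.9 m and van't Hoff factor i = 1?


ΔTb = Kb × m × i
= 3.63 × 1.9 × 1
= 6.897 °C

6.897 °C


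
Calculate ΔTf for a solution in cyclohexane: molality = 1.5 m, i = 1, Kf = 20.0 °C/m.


ΔTf = Kf × m × i
= 20.0 × 1.5 × 1
= 30.0 °C

30.0 °C


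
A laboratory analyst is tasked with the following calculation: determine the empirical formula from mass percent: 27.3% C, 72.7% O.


Assume 100 g sample. Moles of each element:
  C: 27.3/12.01 = 2.273 mol
  O: 72.7/16.0 = 4.544 mol
Divide by smallest (2.273):
  C: 2.273/2.273 = 1.0
  O: 4.544/2.273 = 2.0
Empirical formula: CO2

CO2


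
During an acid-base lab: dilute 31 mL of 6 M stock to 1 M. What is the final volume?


C1V1 = C2V2
6 × 31 = 1 × V2
V2 = 186/1 = 186.0 mL

186.0 mL


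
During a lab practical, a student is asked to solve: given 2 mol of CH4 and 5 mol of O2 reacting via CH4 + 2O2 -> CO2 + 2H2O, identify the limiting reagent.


Mole ratio available / coefficient:
  CH4: 2/1 = 2.000
  O2: 5/2 = 2.500
Smaller ratio is limiting.

CH4


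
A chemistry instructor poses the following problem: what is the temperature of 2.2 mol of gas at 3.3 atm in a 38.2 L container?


PV = nRT  (R = 0.08206 L·atm/(mol·K))
T = PV/(nR) = 3.3×38.2/(2.2×0.08206)
= 126.06/0.180532
= 698.27 K

698.27 K


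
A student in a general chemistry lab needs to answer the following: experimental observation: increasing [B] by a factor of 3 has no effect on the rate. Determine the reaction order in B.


rate ∝ [B]^n
rate ∝ [B]^0
Order in B: 0

0


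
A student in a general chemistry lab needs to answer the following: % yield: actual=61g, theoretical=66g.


% yield = actual/theoretical × 100
= 61/66 × 100
= 92.42%

92.42%


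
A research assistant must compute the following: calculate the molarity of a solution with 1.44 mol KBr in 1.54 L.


M = n/V = 1.44/1.54 = 0.935 mol/L

0.935 M


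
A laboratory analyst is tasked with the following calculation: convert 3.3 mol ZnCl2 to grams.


M(ZnCl2) = 136.28 g/mol
mass = n × M = 3.3 × 136.28 = 449.72 g

449.72 g


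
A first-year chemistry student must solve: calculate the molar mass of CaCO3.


M(CaCO3) = 1×40.08 + 1×12.01 + 3×16.0
= 40.08 + 12.01 + 48.0
= 100.09 g/mol

100.09 g/mol


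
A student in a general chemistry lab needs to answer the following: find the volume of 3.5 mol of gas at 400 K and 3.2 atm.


PV = nRT  (R = 0.08206 L·atm/(mol·K))
V = nRT/P = 3.5×0.08206×400/3.2
= 35.901 L

35.901 L


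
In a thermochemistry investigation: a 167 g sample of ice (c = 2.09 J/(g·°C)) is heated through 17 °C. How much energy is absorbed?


q = mcΔT = 167 × 2.09 × 17
= 5933.51 J

5933.51 J


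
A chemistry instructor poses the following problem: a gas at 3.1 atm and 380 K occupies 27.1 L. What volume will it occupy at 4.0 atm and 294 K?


P1V1/T1 = P2V2/T2
V2 = P1V1T2/(T1P2)
= 3.1×27.1×294/(380×4.0)
= 16.249 L

16.249 L


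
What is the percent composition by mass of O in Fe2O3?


M(Fe2O3) = 2×55.85 + 3×16.0 = 159.70 g/mol
Mass of O = 3 × 16.0 = 48.00 g/mol
% O = 48.00/159.70 × 100 = 30.06%

30.06%


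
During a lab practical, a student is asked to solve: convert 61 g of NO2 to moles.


M(NO2) = 46.01 g/mol
n = mass/M = 61/46.01 = 1.3258 mol

1.3258 mol


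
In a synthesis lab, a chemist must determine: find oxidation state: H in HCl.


H is +1 with nonmetals
Oxidation number: +1

+1


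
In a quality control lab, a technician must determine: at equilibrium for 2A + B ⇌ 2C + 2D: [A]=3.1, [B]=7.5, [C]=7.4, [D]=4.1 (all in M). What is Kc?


Kc = [C]^2[D]^2/([A]^2[B])
= (7.4^2 × 4.1^2)/(3.1^2 × 7.5^1)
= 920.5156/72.075
= 12.77

12.77


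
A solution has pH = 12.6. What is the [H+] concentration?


[H+] = 10^(-pH) = 10^(-12.6)
= 2.51×10^-13 M

2.51×10^-13 M


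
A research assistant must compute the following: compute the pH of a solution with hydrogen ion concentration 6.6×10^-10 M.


pH = -log10([H+]) = -log10(6.6×10^-10)
= 10 - log10(6.6)
= 10 - 0.82
= 9.18

9.18


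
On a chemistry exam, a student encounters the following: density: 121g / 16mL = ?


ρ = mass/volume
= 121/16
= 7.562 g/mL

7.562 g/mL


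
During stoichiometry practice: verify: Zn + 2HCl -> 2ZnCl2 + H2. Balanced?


Equation: Zn + 2HCl -> 2ZnCl2 + H2
Check atoms: Cl: 2≠4, H: 2=2, Zn: 1≠2
Not balanced

No, not balanced


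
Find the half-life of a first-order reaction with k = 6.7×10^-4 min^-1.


t½ = ln2/k = 0.693147/(6.7×10^-4 min^-1)
= 1035 min

1035 min


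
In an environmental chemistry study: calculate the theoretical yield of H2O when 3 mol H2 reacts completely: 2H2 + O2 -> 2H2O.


Mole ratio H2O:H2 = 2:2
n(H2O) = 3 × 2/2 = 3.000 mol
mass = 3.000 × 18.02 = 54.06 g

54.06 g


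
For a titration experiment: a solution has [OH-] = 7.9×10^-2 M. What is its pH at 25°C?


pOH = -log10([OH-]) = -log10(7.9×10^-2)
= 2 - log10(7.9) = 1.1
pH = 14 - pOH = 14 - 1.1 = 12.9

12.9


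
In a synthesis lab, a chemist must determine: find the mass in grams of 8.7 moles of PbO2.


M(PbO2) = 239.2 g/mol
mass = n × M = 8.7 × 239.2 = 2081.04 g

2081.04 g


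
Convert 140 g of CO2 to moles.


M(CO2) = 44.01 g/mol
n = mass/M = 140/44.01 = 3.1811 mol

3.1811 mol


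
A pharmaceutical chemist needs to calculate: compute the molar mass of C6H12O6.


M(C6H12O6) = 6×12.01 + 12×1.008 + 6×16.0
= 72.06 + 12.1 + 96.0
= 180.16 g/mol

180.16 g/mol


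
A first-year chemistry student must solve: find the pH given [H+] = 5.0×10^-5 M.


pH = -log10([H+]) = -log10(5.0×10^-5)
= 5 - log10(5.0)
= 5 - 0.7
= 4.3

4.3


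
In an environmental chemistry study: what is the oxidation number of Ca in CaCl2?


Group 2 metal: +2
Oxidation number: +2

+2


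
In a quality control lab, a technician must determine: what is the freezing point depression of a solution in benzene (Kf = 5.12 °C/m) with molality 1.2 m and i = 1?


ΔTf = Kf × m × i
= 5.12 × 1.2 × 1
= 6.144 °C

6.144 °C


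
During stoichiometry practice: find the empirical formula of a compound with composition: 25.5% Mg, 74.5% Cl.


Assume 100 g sample. Moles of each element:
  Mg: 25.5/24.31 = 1.049 mol
  Cl: 74.5/35.45 = 2.102 mol
Divide by smallest (1.049):
  Mg: 1.049/1.049 = 1.0
  Cl: 2.102/1.049 = 2.0
Empirical formula: MgCl2

MgCl2


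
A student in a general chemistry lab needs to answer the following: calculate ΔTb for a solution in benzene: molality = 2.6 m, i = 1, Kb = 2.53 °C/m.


ΔTb = Kb × m × i
= 2.53 × 2.6 × 1
= 6.578 °C

6.578 °C


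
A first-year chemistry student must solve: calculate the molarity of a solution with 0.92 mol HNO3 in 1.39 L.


M = n/V = 0.92/1.39 = 0.662 mol/L

0.662 M


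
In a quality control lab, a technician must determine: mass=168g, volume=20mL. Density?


ρ = mass/volume
= 168/20
= 8.4 g/mL

8.4 g/mL


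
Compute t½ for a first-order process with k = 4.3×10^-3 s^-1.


t½ = ln2/k = 0.693147/(4.3×10^-3 s^-1)
= 161.2 s

161.2 s


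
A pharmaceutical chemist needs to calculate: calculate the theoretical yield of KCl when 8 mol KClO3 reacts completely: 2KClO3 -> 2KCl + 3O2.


Mole ratio KCl:KClO3 = 2:2
n(KCl) = 8 × 2/2 = 8.000 mol
mass = 8.000 × 74.55 = 596.4 g

596.4 g


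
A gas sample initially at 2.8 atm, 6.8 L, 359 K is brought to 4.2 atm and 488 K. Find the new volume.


P1V1/T1 = P2V2/T2
V2 = P1V1T2/(T1P2)
= 2.8×6.8×488/(359×4.2)
= 6.162 L

6.162 L


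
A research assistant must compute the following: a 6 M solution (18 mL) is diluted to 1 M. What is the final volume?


C1V1 = C2V2
6 × 18 = 1 × V2
V2 = 108/1 = 108.0 mL

108.0 mL


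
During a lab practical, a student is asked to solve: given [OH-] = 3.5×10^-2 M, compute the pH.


pOH = -log10([OH-]) = -log10(3.5×10^-2)
= 2 - log10(3.5) = 1.46
pH = 14 - pOH = 14 - 1.46 = 12.54

12.54


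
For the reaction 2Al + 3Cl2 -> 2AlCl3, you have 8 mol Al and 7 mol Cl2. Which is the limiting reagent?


Mole ratio available / coefficient:
  Al: 8/2 = 4.000
  Cl2: 7/3 = 2.333
Smaller ratio is limiting.

Cl2


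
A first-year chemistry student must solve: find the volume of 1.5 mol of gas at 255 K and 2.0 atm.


PV = nRT  (R = 0.08206 L·atm/(mol·K))
V = nRT/P = 1.5×0.08206×255/2.0
= 15.694 L

15.694 L


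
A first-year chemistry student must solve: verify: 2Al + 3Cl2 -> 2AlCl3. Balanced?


Equation: 2Al + 3Cl2 -> 2AlCl3
Check atoms: Al: 2=2, Cl: 6=6
Balanced

Yes, balanced


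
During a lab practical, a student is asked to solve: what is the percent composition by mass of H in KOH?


M(KOH) = 1×39.1 + 1×16.0 + 1×1.008 = 56.108 g/mol
Mass of H = 1 × 1.008 = 1.008 g/mol
% H = 1.008/56.108 × 100 = 1.80%

1.80%


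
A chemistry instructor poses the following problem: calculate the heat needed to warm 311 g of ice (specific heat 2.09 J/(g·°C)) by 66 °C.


q = mcΔT = 311 × 2.09 × 66
= 42899.34 J

42899.34 J


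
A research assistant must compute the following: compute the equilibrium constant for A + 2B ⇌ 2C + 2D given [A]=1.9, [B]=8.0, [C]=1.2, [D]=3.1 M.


Kc = [C]^2[D]^2/([A][B]^2)
= (1.2^2 × 3.1^2)/(1.9^1 × 8.0^2)
= 13.8384/121.6
= 0.1138

0.1138


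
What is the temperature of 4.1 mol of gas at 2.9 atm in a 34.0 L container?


PV = nRT  (R = 0.08206 L·atm/(mol·K))
T = PV/(nR) = 2.9×34.0/(4.1×0.08206)
= 98.60/0.336446
= 293.06 K

293.06 K


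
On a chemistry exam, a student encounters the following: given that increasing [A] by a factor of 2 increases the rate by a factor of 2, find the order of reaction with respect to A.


rate ∝ [A]^n
2^n = 2 → n = 1
Order in A: 1

1


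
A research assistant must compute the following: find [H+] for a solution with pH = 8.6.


[H+] = 10^(-pH) = 10^(-8.6)
= 2.51×10^-9 M

2.51×10^-9 M


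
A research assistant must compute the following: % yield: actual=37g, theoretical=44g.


% yield = actual/theoretical × 100
= 37/44 × 100
= 84.09%

84.09%


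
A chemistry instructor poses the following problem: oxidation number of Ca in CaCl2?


Group 2 metal: +2
Oxidation number: +2

+2


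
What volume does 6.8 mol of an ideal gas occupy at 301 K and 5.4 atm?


PV = nRT  (R = 0.08206 L·atm/(mol·K))
V = nRT/P = 6.8×0.08206×301/5.4
= 31.104 L

31.104 L


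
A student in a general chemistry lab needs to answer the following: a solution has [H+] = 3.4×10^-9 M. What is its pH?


pH = -log10([H+]) = -log10(3.4×10^-9)
= 9 - log10(3.4)
= 9 - 0.53
= 8.47

8.47


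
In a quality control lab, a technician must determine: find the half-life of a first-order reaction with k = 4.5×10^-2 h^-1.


t½ = ln2/k = 0.693147/(4.5×10^-2 h^-1)
= 15.40 h

15.40 h


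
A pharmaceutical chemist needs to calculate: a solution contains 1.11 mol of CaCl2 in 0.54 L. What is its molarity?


M = n/V = 1.11/0.54 = 2.056 mol/L

2.056 M


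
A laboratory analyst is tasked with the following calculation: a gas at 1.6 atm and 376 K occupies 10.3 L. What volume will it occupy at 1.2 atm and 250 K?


P1V1/T1 = P2V2/T2
V2 = P1V1T2/(T1P2)
= 1.6×10.3×250/(376×1.2)
= 9.131 L

9.131 L


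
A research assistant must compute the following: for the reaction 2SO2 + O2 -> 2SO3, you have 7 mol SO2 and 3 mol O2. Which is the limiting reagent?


Mole ratio available / coefficient:
  SO2: 7/2 = 3.500
  O2: 3/1 = 3.000
Smaller ratio is limiting.

O2


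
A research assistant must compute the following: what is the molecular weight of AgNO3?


M(AgNO3) = 1×107.87 + 1×14.01 + 3×16.0
= 107.87 + 14.01 + 48.0
= 169.88 g/mol

169.88 g/mol


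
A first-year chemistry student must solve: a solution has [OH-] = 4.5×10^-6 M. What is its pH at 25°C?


pOH = -log10([OH-]) = -log10(4.5×10^-6)
= 6 - log10(4.5) = 5.35
pH = 14 - pOH = 14 - 5.35 = 8.65

8.65


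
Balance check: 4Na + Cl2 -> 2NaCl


Equation: 4Na + Cl2 -> 2NaCl
Check atoms: Cl: 2=2, Na: 4≠2
Not balanced

No, not balanced


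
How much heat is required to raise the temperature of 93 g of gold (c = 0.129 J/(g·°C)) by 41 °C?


q = mcΔT = 93 × 0.129 × 41
= 491.88 J

491.88 J


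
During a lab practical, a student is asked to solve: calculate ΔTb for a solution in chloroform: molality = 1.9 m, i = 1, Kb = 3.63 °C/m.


ΔTb = Kb × m × i
= 3.63 × 1.9 × 1
= 6.897 °C

6.897 °C


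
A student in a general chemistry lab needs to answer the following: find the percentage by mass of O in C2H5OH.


M(C2H5OH) = 2×12.01 + 6×1.008 + 1×16.0 = 46.068 g/mol
Mass of O = 1 × 16.0 = 16.00 g/mol
% O = 16.00/46.068 × 100 = 34.73%

34.73%


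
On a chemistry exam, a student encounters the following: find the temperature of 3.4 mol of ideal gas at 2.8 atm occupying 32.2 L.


PV = nRT  (R = 0.08206 L·atm/(mol·K))
T = PV/(nR) = 2.8×32.2/(3.4×0.08206)
= 90.16/0.279004
= 323.15 K

323.15 K


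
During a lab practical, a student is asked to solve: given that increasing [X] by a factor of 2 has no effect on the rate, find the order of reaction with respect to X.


rate ∝ [X]^n
rate ∝ [X]^0
Order in X: 0

0


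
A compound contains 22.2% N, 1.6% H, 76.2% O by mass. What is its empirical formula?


Assume 100 g sample. Moles of each element:
  N: 22.2/14.01 = 1.585 mol
  H: 1.6/1.008 = 1.587 mol
  O: 76.2/16.0 = 4.763 mol
Divide by smallest (1.585):
  N: 1.585/1.585 = 1.0
  H: 1.587/1.585 = 1.0
  O: 4.763/1.585 = 3.01
Empirical formula: HNO3

HNO3


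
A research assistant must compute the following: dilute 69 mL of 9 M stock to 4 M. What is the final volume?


C1V1 = C2V2
9 × 69 = 4 × V2
V2 = 621/4 = 155.25 mL

155.25 mL


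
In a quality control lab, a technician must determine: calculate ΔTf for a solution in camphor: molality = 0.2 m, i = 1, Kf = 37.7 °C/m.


ΔTf = Kf × m × i
= 37.7 × 0.2 × 1
= 7.54 °C

7.54 °C


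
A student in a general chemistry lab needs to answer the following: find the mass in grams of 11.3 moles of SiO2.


M(SiO2) = 60.09 g/mol
mass = n × M = 11.3 × 60.09 = 679.02 g

679.02 g


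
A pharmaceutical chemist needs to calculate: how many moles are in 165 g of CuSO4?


M(CuSO4) = 159.62 g/mol
n = mass/M = 165/159.62 = 1.0337 mol

1.0337 mol


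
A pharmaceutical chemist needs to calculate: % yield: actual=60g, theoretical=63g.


% yield = actual/theoretical × 100
= 60/63 × 100
= 95.24%

95.24%


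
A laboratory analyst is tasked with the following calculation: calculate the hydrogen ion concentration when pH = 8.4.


[H+] = 10^(-pH) = 10^(-8.4)
= 3.98×10^-9 M

3.98×10^-9 M


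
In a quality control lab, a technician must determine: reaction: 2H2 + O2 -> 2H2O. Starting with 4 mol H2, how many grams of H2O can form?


Mole ratio H2O:H2 = 2:2
n(H2O) = 4 × 2/2 = 4.000 mol
mass = 4.000 × 18.02 = 72.08 g

72.08 g


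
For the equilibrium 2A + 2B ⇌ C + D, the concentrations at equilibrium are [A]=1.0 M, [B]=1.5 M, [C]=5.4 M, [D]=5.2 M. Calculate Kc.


Kc = [C][D]/([A]^2[B]^2)
= (5.4^1 × 5.2^1)/(1.0^2 × 1.5^2)
= 28.08/2.25
= 12.48

12.48


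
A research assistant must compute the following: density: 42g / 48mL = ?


ρ = mass/volume
= 42/48
= 0.875 g/mL

0.875 g/mL


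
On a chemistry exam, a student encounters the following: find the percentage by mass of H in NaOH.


M(NaOH) = 1×22.99 + 1×16.0 + 1×1.008 = 39.998 g/mol
Mass of H = 1 × 1.008 = 1.008 g/mol
% H = 1.008/39.998 × 100 = 2.52%

2.52%


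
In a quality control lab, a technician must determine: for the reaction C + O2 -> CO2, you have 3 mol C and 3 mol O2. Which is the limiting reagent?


Mole ratio available / coefficient:
  C: 3/1 = 3.000
  O2: 3/1 = 3.000
Smaller ratio is limiting.

neither (stoichiometric); C and O2 are fully consumed


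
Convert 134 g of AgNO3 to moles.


M(AgNO3) = 169.88 g/mol
n = mass/M = 134/169.88 = 0.7888 mol

0.7888 mol


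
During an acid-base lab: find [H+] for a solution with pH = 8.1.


[H+] = 10^(-pH) = 10^(-8.1)
= 7.94×10^-9 M

7.94×10^-9 M


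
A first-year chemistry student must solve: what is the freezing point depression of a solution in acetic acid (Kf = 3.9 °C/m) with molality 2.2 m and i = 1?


ΔTf = Kf × m × i
= 3.9 × 2.2 × 1
= 8.58 °C

8.58 °C


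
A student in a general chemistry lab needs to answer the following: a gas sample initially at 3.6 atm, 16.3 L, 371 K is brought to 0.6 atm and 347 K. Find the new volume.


P1V1/T1 = P2V2/T2
V2 = P1V1T2/(T1P2)
= 3.6×16.3×347/(371×0.6)
= 91.473 L

91.473 L


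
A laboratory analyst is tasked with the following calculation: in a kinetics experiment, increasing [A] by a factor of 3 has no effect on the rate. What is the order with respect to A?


rate ∝ [A]^n
rate ∝ [A]^0
Order in A: 0

0


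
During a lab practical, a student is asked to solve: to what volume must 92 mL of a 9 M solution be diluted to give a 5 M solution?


C1V1 = C2V2
9 × 92 = 5 × V2
V2 = 828/5 = 165.6 mL

165.6 mL


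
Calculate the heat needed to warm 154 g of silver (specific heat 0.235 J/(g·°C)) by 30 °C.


q = mcΔT = 154 × 0.235 × 30
= 1085.70 J

1085.70 J


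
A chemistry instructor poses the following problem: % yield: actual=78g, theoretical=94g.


% yield = actual/theoretical × 100
= 78/94 × 100
= 82.98%

82.98%


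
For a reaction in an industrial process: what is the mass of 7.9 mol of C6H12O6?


M(C6H12O6) = 180.16 g/mol
mass = n × M = 7.9 × 180.16 = 1423.26 g

1423.26 g


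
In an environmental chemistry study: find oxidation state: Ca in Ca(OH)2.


Group 2 metal: +2
Oxidation number: +2

+2


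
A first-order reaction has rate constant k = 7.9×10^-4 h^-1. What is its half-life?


t½ = ln2/k = 0.693147/(7.9×10^-4 h^-1)
= 877.4 h

877.4 h


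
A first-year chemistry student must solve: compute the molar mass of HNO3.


M(HNO3) = 1×1.008 + 1×14.01 + 3×16.0
= 1.01 + 14.01 + 48.0
= 63.02 g/mol

63.02 g/mol


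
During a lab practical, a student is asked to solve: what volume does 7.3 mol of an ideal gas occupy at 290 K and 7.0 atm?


PV = nRT  (R = 0.08206 L·atm/(mol·K))
V = nRT/P = 7.3×0.08206×290/7.0
= 24.817 L

24.817 L


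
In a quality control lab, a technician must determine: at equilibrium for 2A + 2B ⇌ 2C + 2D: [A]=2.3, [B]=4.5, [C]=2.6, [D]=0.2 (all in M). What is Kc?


Kc = [C]^2[D]^2/([A]^2[B]^2)
= (2.6^2 × 0.2^2)/(2.3^2 × 4.5^2)
= 0.2704/107.1225
= 0.002524

0.002524


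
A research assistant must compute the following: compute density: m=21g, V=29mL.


ρ = mass/volume
= 21/29
= 0.724 g/mL

0.724 g/mL


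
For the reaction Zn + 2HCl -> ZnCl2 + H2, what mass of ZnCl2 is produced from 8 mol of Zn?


Mole ratio ZnCl2:Zn = 1:1
n(ZnCl2) = 8 × 1/1 = 8.000 mol
mass = 8.000 × 136.28 = 1090.24 g

1090.24 g


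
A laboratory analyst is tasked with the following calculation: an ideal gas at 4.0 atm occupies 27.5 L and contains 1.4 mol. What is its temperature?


PV = nRT  (R = 0.08206 L·atm/(mol·K))
T = PV/(nR) = 4.0×27.5/(1.4×0.08206)
= 110.00/0.114884
= 957.49 K

957.49 K


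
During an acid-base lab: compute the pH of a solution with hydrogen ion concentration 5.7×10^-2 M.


pH = -log10([H+]) = -log10(5.7×10^-2)
= 2 - log10(5.7)
= 2 - 0.76
= 1.24

1.24


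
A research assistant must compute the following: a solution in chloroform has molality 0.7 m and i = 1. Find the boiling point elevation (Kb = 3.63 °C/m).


ΔTb = Kb × m × i
= 3.63 × 0.7 × 1
= 2.541 °C

2.541 °C


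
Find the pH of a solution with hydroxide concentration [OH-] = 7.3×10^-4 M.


pOH = -log10([OH-]) = -log10(7.3×10^-4)
= 4 - log10(7.3) = 3.14
pH = 14 - pOH = 14 - 3.14 = 10.86

10.86


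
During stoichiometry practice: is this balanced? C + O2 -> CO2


Equation: C + O2 -> CO2
Check atoms: C: 1=1, O: 2=2
Balanced

Yes, balanced


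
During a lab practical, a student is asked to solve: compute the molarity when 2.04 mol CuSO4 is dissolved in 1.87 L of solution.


M = n/V = 2.04/1.87 = 1.091 mol/L

1.091 M


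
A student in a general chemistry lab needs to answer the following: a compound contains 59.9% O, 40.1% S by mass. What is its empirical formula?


Assume 100 g sample. Moles of each element:
  O: 59.9/16.0 = 3.744 mol
  S: 40.1/32.07 = 1.25 mol
Divide by smallest (1.25):
  O: 3.744/1.25 = 3.0
  S: 1.25/1.25 = 1.0
Empirical formula: SO3

SO3


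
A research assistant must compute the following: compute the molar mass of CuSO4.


M(CuSO4) = 1×63.55 + 1×32.07 + 4×16.0
= 63.55 + 32.07 + 64.0
= 159.62 g/mol

159.62 g/mol


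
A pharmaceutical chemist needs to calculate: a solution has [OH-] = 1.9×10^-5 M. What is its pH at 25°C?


pOH = -log10([OH-]) = -log10(1.9×10^-5)
= 5 - log10(1.9) = 4.72
pH = 14 - pOH = 14 - 4.72 = 9.28

9.28


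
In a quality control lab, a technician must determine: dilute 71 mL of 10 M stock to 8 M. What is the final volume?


C1V1 = C2V2
10 × 71 = 8 × V2
V2 = 710/8 = 88.75 mL

88.75 mL


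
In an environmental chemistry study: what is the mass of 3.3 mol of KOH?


M(KOH) = 56.11 g/mol
mass = n × M = 3.3 × 56.11 = 185.16 g

185.16 g


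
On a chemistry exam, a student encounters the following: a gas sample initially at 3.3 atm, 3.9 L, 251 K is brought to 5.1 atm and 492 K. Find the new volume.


P1V1/T1 = P2V2/T2
V2 = P1V1T2/(T1P2)
= 3.3×3.9×492/(251×5.1)
= 4.947 L

4.947 L


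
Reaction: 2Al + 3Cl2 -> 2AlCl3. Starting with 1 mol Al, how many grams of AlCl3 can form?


Mole ratio AlCl3:Al = 2:2
n(AlCl3) = 1 × 2/2 = 1.000 mol
mass = 1.000 × 133.33 = 133.33 g

133.33 g


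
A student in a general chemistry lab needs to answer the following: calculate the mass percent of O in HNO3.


M(HNO3) = 1×1.008 + 1×14.01 + 3×16.0 = 63.018 g/mol
Mass of O = 3 × 16.0 = 48.00 g/mol
% O = 48.00/63.018 × 100 = 76.17%

76.17%


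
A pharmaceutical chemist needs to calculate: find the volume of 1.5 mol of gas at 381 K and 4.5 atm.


PV = nRT  (R = 0.08206 L·atm/(mol·K))
V = nRT/P = 1.5×0.08206×381/4.5
= 10.422 L

10.422 L


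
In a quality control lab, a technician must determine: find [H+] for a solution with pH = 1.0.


[H+] = 10^(-pH) = 10^(-1.0)
= 1.0×10^-1 M

1.0×10^-1 M


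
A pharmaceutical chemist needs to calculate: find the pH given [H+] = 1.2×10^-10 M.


pH = -log10([H+]) = -log10(1.2×10^-10)
= 10 - log10(1.2)
= 10 - 0.08
= 9.92

9.92


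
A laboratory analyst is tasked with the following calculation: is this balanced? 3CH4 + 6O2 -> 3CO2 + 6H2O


Equation: 3CH4 + 6O2 -> 3CO2 + 6H2O
Check atoms: C: 3=3, H: 12=12, O: 12=12
Balanced

Yes, balanced


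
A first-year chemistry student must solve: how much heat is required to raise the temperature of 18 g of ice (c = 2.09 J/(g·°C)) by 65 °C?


q = mcΔT = 18 × 2.09 × 65
= 2445.30 J

2445.30 J


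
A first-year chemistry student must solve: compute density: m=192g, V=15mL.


ρ = mass/volume
= 192/15
= 12.8 g/mL

12.8 g/mL


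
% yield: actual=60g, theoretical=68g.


% yield = actual/theoretical × 100
= 60/68 × 100
= 88.24%

88.24%


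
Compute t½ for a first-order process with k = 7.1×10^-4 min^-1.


t½ = ln2/k = 0.693147/(7.1×10^-4 min^-1)
= 976.3 min

976.3 min


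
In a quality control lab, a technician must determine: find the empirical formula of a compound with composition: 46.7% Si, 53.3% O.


Assume 100 g sample. Moles of each element:
  Si: 46.7/28.09 = 1.663 mol
  O: 53.3/16.0 = 3.331 mol
Divide by smallest (1.663):
  Si: 1.663/1.663 = 1.0
  O: 3.331/1.663 = 2.0
Empirical formula: SiO2

SiO2


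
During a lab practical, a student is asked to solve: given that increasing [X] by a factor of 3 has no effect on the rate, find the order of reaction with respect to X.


rate ∝ [X]^n
rate ∝ [X]^0
Order in X: 0

0
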